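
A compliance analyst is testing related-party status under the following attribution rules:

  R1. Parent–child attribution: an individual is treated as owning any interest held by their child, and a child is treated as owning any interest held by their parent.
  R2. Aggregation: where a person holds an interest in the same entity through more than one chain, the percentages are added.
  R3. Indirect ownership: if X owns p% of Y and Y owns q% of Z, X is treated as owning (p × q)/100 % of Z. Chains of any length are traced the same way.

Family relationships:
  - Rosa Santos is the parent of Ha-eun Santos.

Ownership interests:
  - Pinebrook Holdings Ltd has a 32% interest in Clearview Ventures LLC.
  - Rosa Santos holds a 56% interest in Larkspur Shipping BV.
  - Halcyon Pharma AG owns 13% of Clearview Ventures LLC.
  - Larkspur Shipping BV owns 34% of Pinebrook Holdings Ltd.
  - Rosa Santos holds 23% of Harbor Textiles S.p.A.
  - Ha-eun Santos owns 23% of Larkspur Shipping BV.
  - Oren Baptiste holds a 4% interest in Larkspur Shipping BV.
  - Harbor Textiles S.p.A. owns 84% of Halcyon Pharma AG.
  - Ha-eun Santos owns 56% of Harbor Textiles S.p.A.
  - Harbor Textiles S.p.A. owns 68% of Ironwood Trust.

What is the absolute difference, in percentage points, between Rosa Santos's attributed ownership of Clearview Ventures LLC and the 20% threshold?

2.778

By parent–child attribution (R1), Rosa Santos is treated as also owning Ha-eun Santos's interest in Larkspur Shipping BV, giving 56% + 23% = 79%.
By parent–child attribution (R1), Rosa Santos is treated as also owning Ha-eun Santos's interest in Harbor Textiles S.p.A, giving 23% + 56% = 79%.
Chain via Larkspur Shipping BV → Pinebrook Holdings Ltd (R3): 79% × 34% × 32% = 8.5952% of Clearview Ventures LLC.
Chain via Harbor Textiles S.p.A. → Halcyon Pharma AG (R3): 79% × 84% × 13% = 8.6268% of Clearview Ventures LLC.
Aggregating (R2): 8.5952% + 8.6268% = 17.222%.
17.222% falls short of the 20% threshold by 2.778 percentage points.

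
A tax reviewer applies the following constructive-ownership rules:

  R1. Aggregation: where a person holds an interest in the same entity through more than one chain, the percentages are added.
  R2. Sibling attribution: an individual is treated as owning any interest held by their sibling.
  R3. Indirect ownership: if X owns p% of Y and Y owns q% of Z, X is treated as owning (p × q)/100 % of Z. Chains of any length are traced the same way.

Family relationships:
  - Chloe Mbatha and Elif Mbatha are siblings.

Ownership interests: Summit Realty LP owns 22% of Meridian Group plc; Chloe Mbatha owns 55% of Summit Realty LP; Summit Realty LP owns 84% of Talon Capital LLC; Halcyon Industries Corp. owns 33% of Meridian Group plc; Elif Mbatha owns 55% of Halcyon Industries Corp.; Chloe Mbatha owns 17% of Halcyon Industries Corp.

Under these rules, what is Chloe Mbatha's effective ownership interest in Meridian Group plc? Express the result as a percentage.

By sibling attribution (R2), Chloe Mbatha is treated as also owning Elif Mbatha's interest in Halcyon Industries Corp, giving 17% + 55% = 72%.
Chain via Halcyon Industries Corp. (R3): 72% × 33% = 23.76% of Meridian Group plc.
Chain via Summit Realty LP (R3): 55% × 22% = 12.1% of Meridian Group plc.
Aggregating (R1): 23.76% + 12.1% = 35.86%.

35.86%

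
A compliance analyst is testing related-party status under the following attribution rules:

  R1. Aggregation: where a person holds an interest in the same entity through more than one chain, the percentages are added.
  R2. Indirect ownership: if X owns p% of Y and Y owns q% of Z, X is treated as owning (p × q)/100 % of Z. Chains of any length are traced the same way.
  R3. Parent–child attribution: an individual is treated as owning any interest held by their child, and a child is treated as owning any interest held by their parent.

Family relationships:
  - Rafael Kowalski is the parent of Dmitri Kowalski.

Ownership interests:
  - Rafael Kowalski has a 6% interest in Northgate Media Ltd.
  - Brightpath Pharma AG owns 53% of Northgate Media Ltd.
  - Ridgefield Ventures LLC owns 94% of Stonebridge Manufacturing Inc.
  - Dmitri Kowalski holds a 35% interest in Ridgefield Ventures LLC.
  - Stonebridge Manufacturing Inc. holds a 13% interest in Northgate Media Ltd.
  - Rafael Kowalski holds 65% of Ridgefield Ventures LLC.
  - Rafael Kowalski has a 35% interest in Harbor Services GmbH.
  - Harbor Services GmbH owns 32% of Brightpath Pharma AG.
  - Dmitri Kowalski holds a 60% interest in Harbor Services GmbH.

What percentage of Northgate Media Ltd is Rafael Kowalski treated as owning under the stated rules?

By parent–child attribution (R3), Rafael Kowalski is treated as also owning Dmitri Kowalski's interest in Harbor Services GmbH, giving 35% + 60% = 95%.
By parent–child attribution (R3), Rafael Kowalski is treated as also owning Dmitri Kowalski's interest in Ridgefield Ventures LLC, giving 65% + 35% = 100%.
Chain via Harbor Services GmbH → Brightpath Pharma AG (R2): 95% × 32% × 53% = 16.112% of Northgate Media Ltd.
Chain via Ridgefield Ventures LLC → Stonebridge Manufacturing Inc. (R2): 100% × 94% × 13% = 12.22% of Northgate Media Ltd.
Direct interest in Northgate Media Ltd: 6%.
Aggregating (R1): 16.112% + 12.22% + 6% = 34.332%.

34.332%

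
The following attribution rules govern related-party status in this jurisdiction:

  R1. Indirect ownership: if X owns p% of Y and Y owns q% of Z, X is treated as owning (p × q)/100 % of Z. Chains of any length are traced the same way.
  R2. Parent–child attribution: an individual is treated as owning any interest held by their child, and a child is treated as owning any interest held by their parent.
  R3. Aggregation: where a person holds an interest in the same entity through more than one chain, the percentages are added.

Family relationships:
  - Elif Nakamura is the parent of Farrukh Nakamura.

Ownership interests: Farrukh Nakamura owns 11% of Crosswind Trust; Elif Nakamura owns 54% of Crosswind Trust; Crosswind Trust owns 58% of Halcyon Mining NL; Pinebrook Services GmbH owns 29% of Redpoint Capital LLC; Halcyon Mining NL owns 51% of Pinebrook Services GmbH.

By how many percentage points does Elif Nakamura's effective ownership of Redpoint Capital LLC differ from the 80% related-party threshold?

By parent–child attribution (R2), Elif Nakamura is treated as also owning Farrukh Nakamura's interest in Crosswind Trust, giving 54% + 11% = 65%.
Chain via Crosswind Trust → Halcyon Mining NL → Pinebrook Services GmbH (R1): 65% × 58% × 51% × 29% = 5.57583% of Redpoint Capital LLC.
5.57583% falls short of the 80% threshold by 74.42417 percentage points.

74.42417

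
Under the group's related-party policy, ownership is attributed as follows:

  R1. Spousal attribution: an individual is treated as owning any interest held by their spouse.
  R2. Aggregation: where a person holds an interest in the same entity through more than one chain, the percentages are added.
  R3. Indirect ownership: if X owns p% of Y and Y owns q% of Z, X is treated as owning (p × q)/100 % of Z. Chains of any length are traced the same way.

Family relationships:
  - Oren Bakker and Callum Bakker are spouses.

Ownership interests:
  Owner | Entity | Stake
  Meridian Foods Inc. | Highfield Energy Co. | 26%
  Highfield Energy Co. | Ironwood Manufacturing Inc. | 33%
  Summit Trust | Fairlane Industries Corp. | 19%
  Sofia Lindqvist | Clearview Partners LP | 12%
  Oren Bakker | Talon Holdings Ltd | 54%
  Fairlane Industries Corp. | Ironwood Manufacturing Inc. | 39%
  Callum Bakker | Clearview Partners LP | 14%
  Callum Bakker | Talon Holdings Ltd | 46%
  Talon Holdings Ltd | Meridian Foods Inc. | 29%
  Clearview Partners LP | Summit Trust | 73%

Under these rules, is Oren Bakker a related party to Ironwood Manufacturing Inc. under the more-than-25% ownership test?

No

By spousal attribution (R1), Oren Bakker is treated as also owning Callum Bakker's interest in Talon Holdings Ltd, giving 54% + 46% = 100%.
By spousal attribution (R1), Oren Bakker is treated as owning Callum Bakker's 14% interest in Clearview Partners LP.
Chain via Talon Holdings Ltd → Meridian Foods Inc. → Highfield Energy Co. (R3): 100% × 29% × 26% × 33% = 2.4882% of Ironwood Manufacturing Inc.
Chain via Clearview Partners LP → Summit Trust → Fairlane Industries Corp. (R3): 14% × 73% × 19% × 39% = 0.757302% of Ironwood Manufacturing Inc.
Aggregating (R2): 2.4882% + 0.757302% = 3.245502%.
3.245502% does not exceed the 25% threshold, so Oren is not a related party to Ironwood Manufacturing Inc.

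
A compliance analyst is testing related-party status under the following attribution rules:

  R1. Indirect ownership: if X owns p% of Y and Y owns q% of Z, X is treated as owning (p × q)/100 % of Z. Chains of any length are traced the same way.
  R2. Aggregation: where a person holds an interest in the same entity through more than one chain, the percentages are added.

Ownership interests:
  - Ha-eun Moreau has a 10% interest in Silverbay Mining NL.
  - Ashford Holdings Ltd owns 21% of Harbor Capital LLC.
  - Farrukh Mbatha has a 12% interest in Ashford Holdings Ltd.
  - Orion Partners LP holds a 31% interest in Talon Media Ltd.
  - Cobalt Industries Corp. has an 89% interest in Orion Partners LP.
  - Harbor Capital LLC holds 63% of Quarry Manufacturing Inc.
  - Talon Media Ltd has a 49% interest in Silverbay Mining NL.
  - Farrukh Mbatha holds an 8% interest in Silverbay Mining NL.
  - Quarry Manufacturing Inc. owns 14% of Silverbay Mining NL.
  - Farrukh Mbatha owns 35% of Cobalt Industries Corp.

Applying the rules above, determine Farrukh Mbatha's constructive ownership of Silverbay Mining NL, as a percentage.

Chain via Cobalt Industries Corp. → Orion Partners LP → Talon Media Ltd (R1): 35% × 89% × 31% × 49% = 4.731685% of Silverbay Mining NL.
Chain via Ashford Holdings Ltd → Harbor Capital LLC → Quarry Manufacturing Inc. (R1): 12% × 21% × 63% × 14% = 0.222264% of Silverbay Mining NL.
Direct interest in Silverbay Mining NL: 8%.
Aggregating (R2): 4.731685% + 0.222264% + 8% = 12.953949%.

12.953949%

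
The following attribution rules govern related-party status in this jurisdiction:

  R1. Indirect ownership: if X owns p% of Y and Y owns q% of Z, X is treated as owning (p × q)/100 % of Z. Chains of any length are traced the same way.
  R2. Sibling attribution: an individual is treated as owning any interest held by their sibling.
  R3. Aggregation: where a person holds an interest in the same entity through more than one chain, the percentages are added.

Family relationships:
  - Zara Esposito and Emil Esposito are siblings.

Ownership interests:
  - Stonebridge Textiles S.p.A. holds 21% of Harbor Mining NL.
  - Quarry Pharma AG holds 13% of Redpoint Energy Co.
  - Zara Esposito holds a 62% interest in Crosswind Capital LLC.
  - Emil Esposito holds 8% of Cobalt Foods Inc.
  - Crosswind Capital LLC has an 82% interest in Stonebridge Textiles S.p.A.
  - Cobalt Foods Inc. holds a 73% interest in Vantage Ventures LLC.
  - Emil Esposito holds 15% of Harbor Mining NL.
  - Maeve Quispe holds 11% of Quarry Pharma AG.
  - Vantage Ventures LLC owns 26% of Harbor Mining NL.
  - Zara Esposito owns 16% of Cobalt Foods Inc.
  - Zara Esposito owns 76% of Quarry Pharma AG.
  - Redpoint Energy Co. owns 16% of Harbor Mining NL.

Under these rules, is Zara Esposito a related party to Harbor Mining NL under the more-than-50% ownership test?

No

By sibling attribution (R2), Zara Esposito is treated as also owning Emil Esposito's interest in Cobalt Foods Inc, giving 16% + 8% = 24%.
By sibling attribution (R2), Zara Esposito is treated as owning Emil Esposito's 15% interest in Harbor Mining NL.
Chain via Crosswind Capital LLC → Stonebridge Textiles S.p.A. (R1): 62% × 82% × 21% = 10.6764% of Harbor Mining NL.
Chain via Cobalt Foods Inc. → Vantage Ventures LLC (R1): 24% × 73% × 26% = 4.5552% of Harbor Mining NL.
Chain via Quarry Pharma AG → Redpoint Energy Co. (R1): 76% × 13% × 16% = 1.5808% of Harbor Mining NL.
Direct interest in Harbor Mining NL: 15%.
Aggregating (R3): 10.6764% + 4.5552% + 1.5808% + 15% = 31.8124%.
31.8124% does not exceed the 50% threshold, so Zara is not a related party to Harbor Mining NL.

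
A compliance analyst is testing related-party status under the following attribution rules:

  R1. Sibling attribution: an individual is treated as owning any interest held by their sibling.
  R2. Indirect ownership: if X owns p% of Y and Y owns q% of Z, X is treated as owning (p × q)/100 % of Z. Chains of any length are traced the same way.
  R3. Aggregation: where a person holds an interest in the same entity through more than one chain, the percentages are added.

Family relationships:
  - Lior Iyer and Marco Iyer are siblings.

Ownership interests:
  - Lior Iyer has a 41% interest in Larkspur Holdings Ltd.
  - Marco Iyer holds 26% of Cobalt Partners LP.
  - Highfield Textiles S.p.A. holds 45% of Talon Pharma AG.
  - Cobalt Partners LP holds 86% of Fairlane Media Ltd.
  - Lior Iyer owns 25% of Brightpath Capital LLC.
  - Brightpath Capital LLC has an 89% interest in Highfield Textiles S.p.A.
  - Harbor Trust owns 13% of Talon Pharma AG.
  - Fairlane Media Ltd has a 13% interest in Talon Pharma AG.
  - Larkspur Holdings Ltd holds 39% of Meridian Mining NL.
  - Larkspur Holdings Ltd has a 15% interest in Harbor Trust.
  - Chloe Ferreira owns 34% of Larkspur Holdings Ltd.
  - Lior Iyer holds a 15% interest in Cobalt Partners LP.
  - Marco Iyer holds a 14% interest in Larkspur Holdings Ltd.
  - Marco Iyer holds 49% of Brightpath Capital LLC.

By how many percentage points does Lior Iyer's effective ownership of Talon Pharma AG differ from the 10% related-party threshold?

25.2933

By sibling attribution (R1), Lior Iyer is treated as also owning Marco Iyer's interest in Brightpath Capital LLC, giving 25% + 49% = 74%.
By sibling attribution (R1), Lior Iyer is treated as also owning Marco Iyer's interest in Larkspur Holdings Ltd, giving 41% + 14% = 55%.
By sibling attribution (R1), Lior Iyer is treated as also owning Marco Iyer's interest in Cobalt Partners LP, giving 15% + 26% = 41%.
Chain via Brightpath Capital LLC → Highfield Textiles S.p.A. (R2): 74% × 89% × 45% = 29.637% of Talon Pharma AG.
Chain via Larkspur Holdings Ltd → Harbor Trust (R2): 55% × 15% × 13% = 1.0725% of Talon Pharma AG.
Chain via Cobalt Partners LP → Fairlane Media Ltd (R2): 41% × 86% × 13% = 4.5838% of Talon Pharma AG.
Aggregating (R3): 29.637% + 1.0725% + 4.5838% = 35.2933%.
35.2933% exceeds the 10% threshold by 25.2933 percentage points.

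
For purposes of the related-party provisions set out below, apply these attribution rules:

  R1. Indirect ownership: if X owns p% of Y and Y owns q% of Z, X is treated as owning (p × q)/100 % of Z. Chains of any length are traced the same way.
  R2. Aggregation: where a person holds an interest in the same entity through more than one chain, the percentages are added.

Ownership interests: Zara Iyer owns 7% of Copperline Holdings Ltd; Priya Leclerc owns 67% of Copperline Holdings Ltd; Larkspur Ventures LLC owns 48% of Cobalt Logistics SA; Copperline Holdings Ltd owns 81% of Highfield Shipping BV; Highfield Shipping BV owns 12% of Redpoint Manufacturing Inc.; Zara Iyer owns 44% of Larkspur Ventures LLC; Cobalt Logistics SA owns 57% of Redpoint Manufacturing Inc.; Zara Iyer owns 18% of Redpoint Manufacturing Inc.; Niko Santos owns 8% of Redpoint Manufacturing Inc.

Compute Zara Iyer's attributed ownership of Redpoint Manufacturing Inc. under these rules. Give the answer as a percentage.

30.7188%

Chain via Larkspur Ventures LLC → Cobalt Logistics SA (R1): 44% × 48% × 57% = 12.0384% of Redpoint Manufacturing Inc.
Chain via Copperline Holdings Ltd → Highfield Shipping BV (R1): 7% × 81% × 12% = 0.6804% of Redpoint Manufacturing Inc.
Direct interest in Redpoint Manufacturing Inc: 18%.
Aggregating (R2): 12.0384% + 0.6804% + 18% = 30.7188%.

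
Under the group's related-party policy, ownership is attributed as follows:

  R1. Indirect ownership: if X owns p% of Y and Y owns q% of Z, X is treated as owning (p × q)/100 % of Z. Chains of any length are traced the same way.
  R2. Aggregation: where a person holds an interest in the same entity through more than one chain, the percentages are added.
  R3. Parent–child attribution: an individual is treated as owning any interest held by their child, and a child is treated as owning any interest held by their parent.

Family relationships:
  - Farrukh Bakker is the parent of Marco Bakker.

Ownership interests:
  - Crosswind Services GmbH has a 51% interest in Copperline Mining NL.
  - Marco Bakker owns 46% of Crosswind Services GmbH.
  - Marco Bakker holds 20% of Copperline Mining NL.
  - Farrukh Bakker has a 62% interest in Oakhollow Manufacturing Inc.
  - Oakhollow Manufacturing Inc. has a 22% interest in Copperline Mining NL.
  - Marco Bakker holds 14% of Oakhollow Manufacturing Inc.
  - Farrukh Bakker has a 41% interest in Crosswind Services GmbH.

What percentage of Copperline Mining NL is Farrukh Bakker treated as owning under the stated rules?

81.09%

By parent–child attribution (R3), Farrukh Bakker is treated as also owning Marco Bakker's interest in Crosswind Services GmbH, giving 41% + 46% = 87%.
By parent–child attribution (R3), Farrukh Bakker is treated as also owning Marco Bakker's interest in Oakhollow Manufacturing Inc, giving 62% + 14% = 76%.
By parent–child attribution (R3), Farrukh Bakker is treated as owning Marco Bakker's 20% interest in Copperline Mining NL.
Chain via Crosswind Services GmbH (R1): 87% × 51% = 44.37% of Copperline Mining NL.
Chain via Oakhollow Manufacturing Inc. (R1): 76% × 22% = 16.72% of Copperline Mining NL.
Direct interest in Copperline Mining NL: 20%.
Aggregating (R2): 44.37% + 16.72% + 20% = 81.09%.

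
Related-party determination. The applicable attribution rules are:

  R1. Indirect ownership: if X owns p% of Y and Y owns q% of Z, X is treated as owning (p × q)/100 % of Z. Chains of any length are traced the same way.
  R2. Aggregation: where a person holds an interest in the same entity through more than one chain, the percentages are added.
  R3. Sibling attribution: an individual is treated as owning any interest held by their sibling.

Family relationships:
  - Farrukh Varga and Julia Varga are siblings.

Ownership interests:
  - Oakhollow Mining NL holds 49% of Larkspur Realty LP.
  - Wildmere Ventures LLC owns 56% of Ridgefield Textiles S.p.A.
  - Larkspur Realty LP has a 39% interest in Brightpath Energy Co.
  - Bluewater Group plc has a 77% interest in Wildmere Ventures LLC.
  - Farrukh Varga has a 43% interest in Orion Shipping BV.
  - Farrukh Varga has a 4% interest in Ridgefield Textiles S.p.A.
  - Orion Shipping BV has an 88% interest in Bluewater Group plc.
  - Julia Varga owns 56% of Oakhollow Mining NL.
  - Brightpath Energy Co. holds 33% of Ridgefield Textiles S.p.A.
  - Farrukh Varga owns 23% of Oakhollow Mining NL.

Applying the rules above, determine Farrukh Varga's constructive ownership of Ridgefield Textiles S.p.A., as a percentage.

By sibling attribution (R3), Farrukh Varga is treated as also owning Julia Varga's interest in Oakhollow Mining NL, giving 23% + 56% = 79%.
Chain via Orion Shipping BV → Bluewater Group plc → Wildmere Ventures LLC (R1): 43% × 88% × 77% × 56% = 16.316608% of Ridgefield Textiles S.p.A.
Chain via Oakhollow Mining NL → Larkspur Realty LP → Brightpath Energy Co. (R1): 79% × 49% × 39% × 33% = 4.981977% of Ridgefield Textiles S.p.A.
Direct interest in Ridgefield Textiles S.p.A: 4%.
Aggregating (R2): 16.316608% + 4.981977% + 4% = 25.298585%.

25.298585%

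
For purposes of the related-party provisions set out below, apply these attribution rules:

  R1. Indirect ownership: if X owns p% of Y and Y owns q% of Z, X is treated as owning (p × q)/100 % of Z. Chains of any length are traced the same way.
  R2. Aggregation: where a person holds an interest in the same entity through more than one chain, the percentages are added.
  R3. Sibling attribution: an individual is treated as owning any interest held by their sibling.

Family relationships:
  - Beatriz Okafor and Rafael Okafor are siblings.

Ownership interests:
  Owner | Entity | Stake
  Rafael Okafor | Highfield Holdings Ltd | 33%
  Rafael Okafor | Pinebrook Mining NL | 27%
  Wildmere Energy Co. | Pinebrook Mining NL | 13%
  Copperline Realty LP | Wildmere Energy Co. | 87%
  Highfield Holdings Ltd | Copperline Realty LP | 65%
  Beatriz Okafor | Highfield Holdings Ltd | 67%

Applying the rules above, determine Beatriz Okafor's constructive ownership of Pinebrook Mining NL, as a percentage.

34.3515%

By sibling attribution (R3), Beatriz Okafor is treated as also owning Rafael Okafor's interest in Highfield Holdings Ltd, giving 67% + 33% = 100%.
By sibling attribution (R3), Beatriz Okafor is treated as owning Rafael Okafor's 27% interest in Pinebrook Mining NL.
Chain via Highfield Holdings Ltd → Copperline Realty LP → Wildmere Energy Co. (R1): 100% × 65% × 87% × 13% = 7.3515% of Pinebrook Mining NL.
Direct interest in Pinebrook Mining NL: 27%.
Aggregating (R2): 7.3515% + 27% = 34.3515%.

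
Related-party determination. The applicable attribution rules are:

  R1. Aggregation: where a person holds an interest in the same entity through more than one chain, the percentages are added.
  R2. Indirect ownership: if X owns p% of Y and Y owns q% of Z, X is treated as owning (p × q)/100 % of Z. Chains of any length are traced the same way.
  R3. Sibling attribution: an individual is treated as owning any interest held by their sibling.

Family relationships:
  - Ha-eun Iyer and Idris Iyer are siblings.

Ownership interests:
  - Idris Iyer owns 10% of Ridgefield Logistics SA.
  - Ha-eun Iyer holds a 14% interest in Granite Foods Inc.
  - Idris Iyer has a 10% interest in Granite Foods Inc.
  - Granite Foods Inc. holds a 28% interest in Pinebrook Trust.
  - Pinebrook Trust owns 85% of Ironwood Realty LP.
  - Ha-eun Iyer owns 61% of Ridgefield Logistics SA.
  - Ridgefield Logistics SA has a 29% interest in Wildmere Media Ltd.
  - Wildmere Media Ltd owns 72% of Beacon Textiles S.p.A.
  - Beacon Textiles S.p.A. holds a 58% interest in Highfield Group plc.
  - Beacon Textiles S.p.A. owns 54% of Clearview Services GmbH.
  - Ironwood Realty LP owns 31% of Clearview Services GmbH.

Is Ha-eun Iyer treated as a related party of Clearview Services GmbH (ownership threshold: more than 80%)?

By sibling attribution (R3), Ha-eun Iyer is treated as also owning Idris Iyer's interest in Granite Foods Inc, giving 14% + 10% = 24%.
By sibling attribution (R3), Ha-eun Iyer is treated as also owning Idris Iyer's interest in Ridgefield Logistics SA, giving 61% + 10% = 71%.
Chain via Granite Foods Inc. → Pinebrook Trust → Ironwood Realty LP (R2): 24% × 28% × 85% × 31% = 1.77072% of Clearview Services GmbH.
Chain via Ridgefield Logistics SA → Wildmere Media Ltd → Beacon Textiles S.p.A. (R2): 71% × 29% × 72% × 54% = 8.005392% of Clearview Services GmbH.
Aggregating (R1): 1.77072% + 8.005392% = 9.776112%.
9.776112% does not exceed the 80% threshold, so Ha-eun is not a related party to Clearview Services GmbH.

No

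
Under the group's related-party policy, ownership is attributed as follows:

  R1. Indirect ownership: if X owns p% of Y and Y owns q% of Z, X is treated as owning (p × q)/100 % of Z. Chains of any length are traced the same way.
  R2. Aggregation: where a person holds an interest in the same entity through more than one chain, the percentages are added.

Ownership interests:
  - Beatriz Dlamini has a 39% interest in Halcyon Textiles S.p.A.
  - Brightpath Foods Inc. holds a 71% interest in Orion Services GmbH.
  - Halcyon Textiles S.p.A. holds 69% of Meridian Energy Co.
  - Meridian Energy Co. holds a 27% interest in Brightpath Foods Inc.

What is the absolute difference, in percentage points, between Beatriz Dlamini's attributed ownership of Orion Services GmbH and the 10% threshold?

4.841353

Chain via Halcyon Textiles S.p.A. → Meridian Energy Co. → Brightpath Foods Inc. (R1): 39% × 69% × 27% × 71% = 5.158647% of Orion Services GmbH.
5.158647% falls short of the 10% threshold by 4.841353 percentage points.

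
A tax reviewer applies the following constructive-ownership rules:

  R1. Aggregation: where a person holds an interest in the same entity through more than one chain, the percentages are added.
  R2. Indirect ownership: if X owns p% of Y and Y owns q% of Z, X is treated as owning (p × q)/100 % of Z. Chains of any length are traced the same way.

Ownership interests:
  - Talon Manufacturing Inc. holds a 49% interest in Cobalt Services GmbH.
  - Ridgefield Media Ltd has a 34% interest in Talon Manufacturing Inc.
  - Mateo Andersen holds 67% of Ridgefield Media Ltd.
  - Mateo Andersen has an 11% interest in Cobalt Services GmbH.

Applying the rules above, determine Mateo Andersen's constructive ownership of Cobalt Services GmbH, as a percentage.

Chain via Ridgefield Media Ltd → Talon Manufacturing Inc. (R2): 67% × 34% × 49% = 11.1622% of Cobalt Services GmbH.
Direct interest in Cobalt Services GmbH: 11%.
Aggregating (R1): 11.1622% + 11% = 22.1622%.

22.1622%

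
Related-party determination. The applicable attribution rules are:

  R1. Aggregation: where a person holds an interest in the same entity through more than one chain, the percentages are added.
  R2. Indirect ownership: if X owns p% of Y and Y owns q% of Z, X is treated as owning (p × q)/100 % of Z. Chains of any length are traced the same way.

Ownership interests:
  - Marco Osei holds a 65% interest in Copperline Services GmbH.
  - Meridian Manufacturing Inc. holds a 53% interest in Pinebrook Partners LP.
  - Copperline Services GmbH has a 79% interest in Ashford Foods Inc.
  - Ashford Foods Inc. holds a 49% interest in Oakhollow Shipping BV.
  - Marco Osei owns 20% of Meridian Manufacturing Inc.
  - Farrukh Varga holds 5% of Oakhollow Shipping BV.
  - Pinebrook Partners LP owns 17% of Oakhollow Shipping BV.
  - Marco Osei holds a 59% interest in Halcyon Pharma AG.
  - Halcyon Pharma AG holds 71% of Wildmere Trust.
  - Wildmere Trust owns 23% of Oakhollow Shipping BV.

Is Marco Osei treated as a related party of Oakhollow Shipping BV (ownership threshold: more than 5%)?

Yes

Chain via Meridian Manufacturing Inc. → Pinebrook Partners LP (R2): 20% × 53% × 17% = 1.802% of Oakhollow Shipping BV.
Chain via Halcyon Pharma AG → Wildmere Trust (R2): 59% × 71% × 23% = 9.6347% of Oakhollow Shipping BV.
Chain via Copperline Services GmbH → Ashford Foods Inc. (R2): 65% × 79% × 49% = 25.1615% of Oakhollow Shipping BV.
Aggregating (R1): 1.802% + 9.6347% + 25.1615% = 36.5982%.
36.5982% exceeds the 5% threshold, so Marco is a related party to Oakhollow Shipping BV.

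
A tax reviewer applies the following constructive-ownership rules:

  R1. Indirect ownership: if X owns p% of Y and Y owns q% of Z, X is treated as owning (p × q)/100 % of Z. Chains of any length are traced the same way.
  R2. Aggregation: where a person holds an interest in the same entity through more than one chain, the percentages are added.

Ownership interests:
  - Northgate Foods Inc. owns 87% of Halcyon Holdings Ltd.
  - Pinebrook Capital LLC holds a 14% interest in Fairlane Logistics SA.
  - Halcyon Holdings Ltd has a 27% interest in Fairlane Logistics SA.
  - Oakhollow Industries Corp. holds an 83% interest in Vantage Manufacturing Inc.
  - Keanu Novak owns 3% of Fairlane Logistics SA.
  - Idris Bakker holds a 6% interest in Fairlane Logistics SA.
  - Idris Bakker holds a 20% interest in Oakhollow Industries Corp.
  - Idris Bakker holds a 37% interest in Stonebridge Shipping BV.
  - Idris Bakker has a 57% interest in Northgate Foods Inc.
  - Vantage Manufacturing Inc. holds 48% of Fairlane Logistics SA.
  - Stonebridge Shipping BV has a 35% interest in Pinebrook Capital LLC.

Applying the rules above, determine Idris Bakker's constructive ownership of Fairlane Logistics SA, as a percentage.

Chain via Stonebridge Shipping BV → Pinebrook Capital LLC (R1): 37% × 35% × 14% = 1.813% of Fairlane Logistics SA.
Chain via Oakhollow Industries Corp. → Vantage Manufacturing Inc. (R1): 20% × 83% × 48% = 7.968% of Fairlane Logistics SA.
Chain via Northgate Foods Inc. → Halcyon Holdings Ltd (R1): 57% × 87% × 27% = 13.3893% of Fairlane Logistics SA.
Direct interest in Fairlane Logistics SA: 6%.
Aggregating (R2): 1.813% + 7.968% + 13.3893% + 6% = 29.1703%.

29.1703%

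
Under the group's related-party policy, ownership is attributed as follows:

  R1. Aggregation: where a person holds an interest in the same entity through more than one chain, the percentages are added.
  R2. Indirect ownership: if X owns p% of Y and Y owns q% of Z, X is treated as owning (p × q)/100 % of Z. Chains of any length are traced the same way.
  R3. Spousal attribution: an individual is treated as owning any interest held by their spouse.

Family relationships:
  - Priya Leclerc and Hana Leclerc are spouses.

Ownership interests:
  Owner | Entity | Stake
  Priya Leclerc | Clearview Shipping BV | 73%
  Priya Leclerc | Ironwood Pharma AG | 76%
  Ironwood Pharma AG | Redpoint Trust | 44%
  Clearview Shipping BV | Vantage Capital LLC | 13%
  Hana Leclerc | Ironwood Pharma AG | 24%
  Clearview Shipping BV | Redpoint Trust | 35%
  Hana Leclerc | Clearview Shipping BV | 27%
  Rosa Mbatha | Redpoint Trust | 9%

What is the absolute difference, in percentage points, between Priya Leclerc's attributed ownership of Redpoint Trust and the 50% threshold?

By spousal attribution (R3), Priya Leclerc is treated as also owning Hana Leclerc's interest in Clearview Shipping BV, giving 73% + 27% = 100%.
By spousal attribution (R3), Priya Leclerc is treated as also owning Hana Leclerc's interest in Ironwood Pharma AG, giving 76% + 24% = 100%.
Chain via Clearview Shipping BV (R2): 100% × 35% = 35% of Redpoint Trust.
Chain via Ironwood Pharma AG (R2): 100% × 44% = 44% of Redpoint Trust.
Aggregating (R1): 35% + 44% = 79%.
79% exceeds the 50% threshold by 29 percentage points.

29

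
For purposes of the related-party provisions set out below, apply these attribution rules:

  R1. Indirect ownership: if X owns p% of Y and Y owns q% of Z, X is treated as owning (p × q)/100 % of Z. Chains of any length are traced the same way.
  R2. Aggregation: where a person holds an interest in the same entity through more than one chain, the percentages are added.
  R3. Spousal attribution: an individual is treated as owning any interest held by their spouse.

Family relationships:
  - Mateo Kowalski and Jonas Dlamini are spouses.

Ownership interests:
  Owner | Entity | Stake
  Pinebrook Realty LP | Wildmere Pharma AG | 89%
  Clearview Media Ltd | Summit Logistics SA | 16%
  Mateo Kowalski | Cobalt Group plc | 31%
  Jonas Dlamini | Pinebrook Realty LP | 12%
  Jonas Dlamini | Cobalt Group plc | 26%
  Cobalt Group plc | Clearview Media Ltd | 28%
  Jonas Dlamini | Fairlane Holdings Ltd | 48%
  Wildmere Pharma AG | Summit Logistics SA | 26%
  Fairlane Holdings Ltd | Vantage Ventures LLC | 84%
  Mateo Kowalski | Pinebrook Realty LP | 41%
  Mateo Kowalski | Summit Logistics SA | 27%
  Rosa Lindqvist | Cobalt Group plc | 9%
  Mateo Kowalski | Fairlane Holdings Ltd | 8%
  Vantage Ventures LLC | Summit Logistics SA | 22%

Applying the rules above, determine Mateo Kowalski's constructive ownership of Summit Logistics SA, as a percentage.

By spousal attribution (R3), Mateo Kowalski is treated as also owning Jonas Dlamini's interest in Cobalt Group plc, giving 31% + 26% = 57%.
By spousal attribution (R3), Mateo Kowalski is treated as also owning Jonas Dlamini's interest in Fairlane Holdings Ltd, giving 8% + 48% = 56%.
By spousal attribution (R3), Mateo Kowalski is treated as also owning Jonas Dlamini's interest in Pinebrook Realty LP, giving 41% + 12% = 53%.
Chain via Cobalt Group plc → Clearview Media Ltd (R1): 57% × 28% × 16% = 2.5536% of Summit Logistics SA.
Chain via Fairlane Holdings Ltd → Vantage Ventures LLC (R1): 56% × 84% × 22% = 10.3488% of Summit Logistics SA.
Chain via Pinebrook Realty LP → Wildmere Pharma AG (R1): 53% × 89% × 26% = 12.2642% of Summit Logistics SA.
Direct interest in Summit Logistics SA: 27%.
Aggregating (R2): 2.5536% + 10.3488% + 12.2642% + 27% = 52.1666%.

52.1666%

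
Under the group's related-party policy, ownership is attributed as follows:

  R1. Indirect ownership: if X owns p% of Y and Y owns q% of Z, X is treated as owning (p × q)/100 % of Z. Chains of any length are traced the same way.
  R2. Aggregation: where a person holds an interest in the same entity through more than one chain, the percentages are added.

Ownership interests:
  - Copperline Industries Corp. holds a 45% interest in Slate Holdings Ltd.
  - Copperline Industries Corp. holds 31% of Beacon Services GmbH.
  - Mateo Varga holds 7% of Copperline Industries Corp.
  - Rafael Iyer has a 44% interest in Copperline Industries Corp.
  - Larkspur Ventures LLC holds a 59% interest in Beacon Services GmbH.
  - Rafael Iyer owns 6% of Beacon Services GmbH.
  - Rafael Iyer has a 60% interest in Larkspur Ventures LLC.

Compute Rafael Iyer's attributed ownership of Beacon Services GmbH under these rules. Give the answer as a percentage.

55.04%

Chain via Copperline Industries Corp. (R1): 44% × 31% = 13.64% of Beacon Services GmbH.
Chain via Larkspur Ventures LLC (R1): 60% × 59% = 35.4% of Beacon Services GmbH.
Direct interest in Beacon Services GmbH: 6%.
Aggregating (R2): 13.64% + 35.4% + 6% = 55.04%.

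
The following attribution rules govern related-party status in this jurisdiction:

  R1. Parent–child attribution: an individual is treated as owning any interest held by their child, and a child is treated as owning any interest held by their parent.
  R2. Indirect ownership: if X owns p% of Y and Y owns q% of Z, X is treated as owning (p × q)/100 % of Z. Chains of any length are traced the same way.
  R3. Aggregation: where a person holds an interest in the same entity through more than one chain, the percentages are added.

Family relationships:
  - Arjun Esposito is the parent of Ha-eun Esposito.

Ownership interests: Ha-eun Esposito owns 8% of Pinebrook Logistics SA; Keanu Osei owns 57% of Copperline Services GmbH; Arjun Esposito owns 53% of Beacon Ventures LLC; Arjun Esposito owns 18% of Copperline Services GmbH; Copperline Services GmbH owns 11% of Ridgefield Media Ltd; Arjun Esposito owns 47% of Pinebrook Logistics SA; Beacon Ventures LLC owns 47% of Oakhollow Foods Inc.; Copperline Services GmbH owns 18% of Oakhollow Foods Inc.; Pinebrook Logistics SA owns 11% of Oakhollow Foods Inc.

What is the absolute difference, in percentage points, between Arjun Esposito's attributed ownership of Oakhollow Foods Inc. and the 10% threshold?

24.2

By parent–child attribution (R1), Arjun Esposito is treated as also owning Ha-eun Esposito's interest in Pinebrook Logistics SA, giving 47% + 8% = 55%.
Chain via Pinebrook Logistics SA (R2): 55% × 11% = 6.05% of Oakhollow Foods Inc.
Chain via Beacon Ventures LLC (R2): 53% × 47% = 24.91% of Oakhollow Foods Inc.
Chain via Copperline Services GmbH (R2): 18% × 18% = 3.24% of Oakhollow Foods Inc.
Aggregating (R3): 6.05% + 24.91% + 3.24% = 34.2%.
34.2% exceeds the 10% threshold by 24.2 percentage points.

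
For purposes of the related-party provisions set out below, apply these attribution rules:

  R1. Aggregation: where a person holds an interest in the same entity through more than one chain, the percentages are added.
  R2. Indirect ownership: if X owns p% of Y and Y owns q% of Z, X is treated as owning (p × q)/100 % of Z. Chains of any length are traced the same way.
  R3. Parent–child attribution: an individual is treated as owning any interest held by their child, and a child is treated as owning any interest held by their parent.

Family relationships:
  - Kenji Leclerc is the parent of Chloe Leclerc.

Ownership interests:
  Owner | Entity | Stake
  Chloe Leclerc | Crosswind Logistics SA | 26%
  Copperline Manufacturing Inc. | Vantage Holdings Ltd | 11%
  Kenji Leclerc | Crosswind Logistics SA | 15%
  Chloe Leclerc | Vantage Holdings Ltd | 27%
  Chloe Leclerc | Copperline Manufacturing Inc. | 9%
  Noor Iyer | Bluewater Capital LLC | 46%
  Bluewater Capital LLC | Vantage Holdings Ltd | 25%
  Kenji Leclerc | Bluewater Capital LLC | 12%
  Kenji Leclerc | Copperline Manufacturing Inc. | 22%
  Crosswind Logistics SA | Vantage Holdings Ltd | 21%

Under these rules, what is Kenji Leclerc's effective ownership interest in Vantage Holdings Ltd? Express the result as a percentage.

By parent–child attribution (R3), Kenji Leclerc is treated as also owning Chloe Leclerc's interest in Crosswind Logistics SA, giving 15% + 26% = 41%.
By parent–child attribution (R3), Kenji Leclerc is treated as also owning Chloe Leclerc's interest in Copperline Manufacturing Inc, giving 22% + 9% = 31%.
By parent–child attribution (R3), Kenji Leclerc is treated as owning Chloe Leclerc's 27% interest in Vantage Holdings Ltd.
Chain via Bluewater Capital LLC (R2): 12% × 25% = 3% of Vantage Holdings Ltd.
Chain via Crosswind Logistics SA (R2): 41% × 21% = 8.61% of Vantage Holdings Ltd.
Chain via Copperline Manufacturing Inc. (R2): 31% × 11% = 3.41% of Vantage Holdings Ltd.
Direct interest in Vantage Holdings Ltd: 27%.
Aggregating (R1): 3% + 8.61% + 3.41% + 27% = 42.02%.

42.02%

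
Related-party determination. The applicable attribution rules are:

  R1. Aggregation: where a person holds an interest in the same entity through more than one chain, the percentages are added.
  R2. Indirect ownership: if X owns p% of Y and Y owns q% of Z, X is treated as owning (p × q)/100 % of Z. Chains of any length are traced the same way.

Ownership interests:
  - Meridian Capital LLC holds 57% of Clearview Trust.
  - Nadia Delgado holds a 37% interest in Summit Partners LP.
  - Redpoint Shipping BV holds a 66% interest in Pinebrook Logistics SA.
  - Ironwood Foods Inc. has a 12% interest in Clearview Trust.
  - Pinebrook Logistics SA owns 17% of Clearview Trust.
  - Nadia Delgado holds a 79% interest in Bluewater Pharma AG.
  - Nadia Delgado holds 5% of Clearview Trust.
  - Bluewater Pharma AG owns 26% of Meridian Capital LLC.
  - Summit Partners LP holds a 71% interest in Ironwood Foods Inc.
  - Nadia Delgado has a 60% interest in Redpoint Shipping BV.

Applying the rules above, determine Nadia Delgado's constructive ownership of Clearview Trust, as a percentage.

26.5922%

Chain via Summit Partners LP → Ironwood Foods Inc. (R2): 37% × 71% × 12% = 3.1524% of Clearview Trust.
Chain via Bluewater Pharma AG → Meridian Capital LLC (R2): 79% × 26% × 57% = 11.7078% of Clearview Trust.
Chain via Redpoint Shipping BV → Pinebrook Logistics SA (R2): 60% × 66% × 17% = 6.732% of Clearview Trust.
Direct interest in Clearview Trust: 5%.
Aggregating (R1): 3.1524% + 11.7078% + 6.732% + 5% = 26.5922%.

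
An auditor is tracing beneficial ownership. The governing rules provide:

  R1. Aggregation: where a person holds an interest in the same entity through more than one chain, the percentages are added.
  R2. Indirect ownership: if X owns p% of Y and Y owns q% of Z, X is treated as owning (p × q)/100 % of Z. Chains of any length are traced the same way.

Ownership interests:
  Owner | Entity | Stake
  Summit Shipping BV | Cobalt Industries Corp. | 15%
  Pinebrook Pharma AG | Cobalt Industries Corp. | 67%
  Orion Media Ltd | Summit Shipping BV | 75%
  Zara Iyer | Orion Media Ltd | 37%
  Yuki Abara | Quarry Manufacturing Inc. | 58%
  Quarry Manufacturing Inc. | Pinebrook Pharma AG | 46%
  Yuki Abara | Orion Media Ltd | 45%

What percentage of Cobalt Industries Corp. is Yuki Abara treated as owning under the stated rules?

Chain via Orion Media Ltd → Summit Shipping BV (R2): 45% × 75% × 15% = 5.0625% of Cobalt Industries Corp.
Chain via Quarry Manufacturing Inc. → Pinebrook Pharma AG (R2): 58% × 46% × 67% = 17.8756% of Cobalt Industries Corp.
Aggregating (R1): 5.0625% + 17.8756% = 22.9381%.

22.9381%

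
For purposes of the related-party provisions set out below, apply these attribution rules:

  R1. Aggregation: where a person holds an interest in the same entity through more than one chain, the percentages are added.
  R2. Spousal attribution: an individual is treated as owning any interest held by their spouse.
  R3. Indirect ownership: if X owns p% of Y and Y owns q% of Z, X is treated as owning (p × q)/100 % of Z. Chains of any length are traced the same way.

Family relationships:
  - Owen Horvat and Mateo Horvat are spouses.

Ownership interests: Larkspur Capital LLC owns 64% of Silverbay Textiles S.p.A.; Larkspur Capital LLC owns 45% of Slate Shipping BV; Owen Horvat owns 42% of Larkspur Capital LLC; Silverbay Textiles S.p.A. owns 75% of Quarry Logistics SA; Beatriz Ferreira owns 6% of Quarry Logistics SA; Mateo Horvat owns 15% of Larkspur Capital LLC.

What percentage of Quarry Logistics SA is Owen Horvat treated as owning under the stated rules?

27.36%

By spousal attribution (R2), Owen Horvat is treated as also owning Mateo Horvat's interest in Larkspur Capital LLC, giving 42% + 15% = 57%.
Chain via Larkspur Capital LLC → Silverbay Textiles S.p.A. (R3): 57% × 64% × 75% = 27.36% of Quarry Logistics SA.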